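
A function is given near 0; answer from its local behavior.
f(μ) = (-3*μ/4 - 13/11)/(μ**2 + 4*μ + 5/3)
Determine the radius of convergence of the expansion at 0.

The radius of convergence is 2 - (1/3)*sqrt(21).

Denominator factor (μ**2 + 4*μ + 5/3): discriminant 28/3, real irrational roots -2 + (1/3)*sqrt(21) and -2 - (1/3)*sqrt(21); poles of order 1, moduli 2 - (1/3)*sqrt(21) and 2 + (1/3)*sqrt(21).
The radius of convergence is the smallest modulus among the singular points: 2 - (1/3)*sqrt(21).


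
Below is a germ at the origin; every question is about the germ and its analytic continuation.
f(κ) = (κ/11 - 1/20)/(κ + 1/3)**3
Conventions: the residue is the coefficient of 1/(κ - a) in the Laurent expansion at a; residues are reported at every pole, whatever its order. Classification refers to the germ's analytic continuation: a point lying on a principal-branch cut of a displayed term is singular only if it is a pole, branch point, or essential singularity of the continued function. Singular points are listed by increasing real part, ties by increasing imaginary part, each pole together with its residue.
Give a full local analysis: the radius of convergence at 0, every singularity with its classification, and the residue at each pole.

Radius of convergence at 0: 1/3.
At -1/3: a pole of order 3; residue 0.

Denominator factor (κ + 1/3)^3: pole of order 3 at -1/3, modulus 1/3.
The radius of convergence is the smallest modulus among the singular points: 1/3.
At the order-3 pole -1/3 set g(κ) = (κ - (-1/3))^3*f(κ) = κ/11 - 1/20.
Order-3 pole: residue = g''(a)/2; g''(-1/3) = 0, so the residue is 0.


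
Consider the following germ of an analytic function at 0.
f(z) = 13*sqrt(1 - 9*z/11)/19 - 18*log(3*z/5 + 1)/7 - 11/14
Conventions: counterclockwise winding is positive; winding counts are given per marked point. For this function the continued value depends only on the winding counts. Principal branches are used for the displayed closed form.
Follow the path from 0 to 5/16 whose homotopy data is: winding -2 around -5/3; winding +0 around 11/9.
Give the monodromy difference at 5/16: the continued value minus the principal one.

Continued minus principal equals (72/7)*pi*i.

The rational part is single-valued and drops out of the difference; each branch term changes only by its own monodromy.
(-18/7)*log(1 - z/(-5/3)): each positive loop around -5/3 adds 2*pi*i to the log, so winding -2 contributes (-18/7)*(-2)*2*pi*i = (72/7)*pi*i.
(13/19)*sqrt(1 - z/(11/9)): winding +0 is even, the square root returns to the same sheet, contribution 0.
Summing the contributions at z = 5/16 gives (72/7)*pi*i.


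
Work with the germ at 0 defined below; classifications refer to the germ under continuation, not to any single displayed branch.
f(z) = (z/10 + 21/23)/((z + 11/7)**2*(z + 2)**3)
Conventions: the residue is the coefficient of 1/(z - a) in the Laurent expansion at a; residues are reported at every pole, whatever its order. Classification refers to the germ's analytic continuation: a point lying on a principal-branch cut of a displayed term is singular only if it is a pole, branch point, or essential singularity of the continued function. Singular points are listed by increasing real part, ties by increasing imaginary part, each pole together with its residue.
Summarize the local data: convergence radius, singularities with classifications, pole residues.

Radius of convergence at 0: 11/7.
At -2: a pole of order 3; residue 68257/1035.
At -11/7: a pole of order 2; residue -68257/1035.

Denominator factor (z + 11/7)^2: pole of order 2 at -11/7, modulus 11/7.
Denominator factor (z + 2)^3: pole of order 3 at -2, modulus 2.
The radius of convergence is the smallest modulus among the singular points: 11/7.
At the order-3 pole -2 set g(z) = (z - (-2))^3*f(z) = (z/10 + 21/23)/(z + 11/7)**2.
Order-3 pole: residue = g''(a)/2; g''(-2) = 136514/1035, so the residue is 68257/1035.
At the order-2 pole -11/7 set g(z) = (z - (-11/7))^2*f(z) = (z/10 + 21/23)/(z + 2)**3.
Order-2 pole: residue = g'(a); g'(-11/7) = -68257/1035, so the residue is -68257/1035.
List the singular points by increasing real part (a conjugate pair: the negative imaginary part first).


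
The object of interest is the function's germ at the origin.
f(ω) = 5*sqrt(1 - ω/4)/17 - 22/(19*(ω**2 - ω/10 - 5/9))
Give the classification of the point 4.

The point is an algebraic (square-root) branch point.

The term (5/17)*sqrt(1 - ω/(4)) has argument 1 - 4/(4) = 0 at 4: a square-root (algebraic, two-sheeted) branch point; the remaining terms are analytic or single-valued there.


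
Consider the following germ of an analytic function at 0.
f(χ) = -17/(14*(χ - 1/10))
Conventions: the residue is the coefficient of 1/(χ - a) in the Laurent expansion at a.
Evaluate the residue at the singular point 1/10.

The residue is -17/14.

At the order-1 pole 1/10 set g(χ) = (χ - (1/10))*f(χ) = -17/14.
Simple pole: residue = g(a) at a = 1/10, which is -17/14.


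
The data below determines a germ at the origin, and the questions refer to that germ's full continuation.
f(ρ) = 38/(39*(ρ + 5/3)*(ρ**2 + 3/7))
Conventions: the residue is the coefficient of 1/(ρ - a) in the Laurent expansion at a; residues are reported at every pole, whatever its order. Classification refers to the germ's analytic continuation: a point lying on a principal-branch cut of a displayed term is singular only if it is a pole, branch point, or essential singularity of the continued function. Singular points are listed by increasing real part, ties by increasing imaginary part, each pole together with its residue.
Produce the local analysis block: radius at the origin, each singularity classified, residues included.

Radius of convergence at 0: (1/7)*sqrt(21).
At -5/3: a pole of order 1; residue 399/1313.
At -((1/7)*sqrt(21))*i: a pole of order 1; residue (-399/2626) + ((665/7878)*sqrt(21))*i.
At ((1/7)*sqrt(21))*i: a pole of order 1; residue (-399/2626) - ((665/7878)*sqrt(21))*i.

Denominator factor (ρ + 5/3): pole of order 1 at -5/3, modulus 5/3.
Denominator factor (ρ**2 + 3/7): discriminant -12/7, complex-conjugate roots ((1/7)*sqrt(21))*i and -((1/7)*sqrt(21))*i; poles of order 1, moduli (1/7)*sqrt(21) and (1/7)*sqrt(21).
The radius of convergence is the smallest modulus among the singular points: (1/7)*sqrt(21).
At the order-1 pole -5/3 set g(ρ) = (ρ - (-5/3))*f(ρ) = 38/(39*(ρ**2 + 3/7)).
Simple pole: residue = g(a) at a = -5/3, which is 399/1313.
The factor ρ**2 + 3/7 splits as (ρ - a)(ρ - a') with a = -((1/7)*sqrt(21))*i, a' = ((1/7)*sqrt(21))*i. At the order-1 pole a set g(ρ) = (ρ - a)*f(ρ) = [38/(39*(ρ + 5/3))] / (ρ - a').
Simple pole: residue = g(a) at a = -((1/7)*sqrt(21))*i, which is (-399/2626) + ((665/7878)*sqrt(21))*i.
The factor ρ**2 + 3/7 splits as (ρ - a)(ρ - a') with a = ((1/7)*sqrt(21))*i, a' = -((1/7)*sqrt(21))*i. At the order-1 pole a set g(ρ) = (ρ - a)*f(ρ) = [38/(39*(ρ + 5/3))] / (ρ - a').
Simple pole: residue = g(a) at a = ((1/7)*sqrt(21))*i, which is (-399/2626) - ((665/7878)*sqrt(21))*i.
List the singular points by increasing real part (a conjugate pair: the negative imaginary part first).


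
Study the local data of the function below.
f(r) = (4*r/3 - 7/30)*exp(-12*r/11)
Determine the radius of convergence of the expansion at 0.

The factor exp(-12*r/11) is entire and contributes no finite singular point.
The polynomial part has no poles.
No finite singular points: the Taylor series at 0 converges everywhere.

The radius of convergence is infinite.


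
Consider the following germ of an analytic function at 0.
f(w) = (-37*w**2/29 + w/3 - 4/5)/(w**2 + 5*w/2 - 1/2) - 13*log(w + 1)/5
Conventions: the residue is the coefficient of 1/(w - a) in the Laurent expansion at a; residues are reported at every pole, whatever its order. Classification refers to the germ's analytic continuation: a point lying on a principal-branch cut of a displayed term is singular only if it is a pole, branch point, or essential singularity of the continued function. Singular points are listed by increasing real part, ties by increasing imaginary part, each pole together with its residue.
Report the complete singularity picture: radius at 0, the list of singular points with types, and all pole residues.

Radius of convergence at 0: -5/4 + (1/4)*sqrt(33).
At -5/4 - (1/4)*sqrt(33): a pole of order 1; residue 613/348 + (701/1980)*sqrt(33).
At -1: a logarithmic branch point.
At -5/4 + (1/4)*sqrt(33): a pole of order 1; residue 613/348 - (701/1980)*sqrt(33).

Denominator factor (w**2 + 5*w/2 - 1/2): discriminant 33/4, real irrational roots -5/4 + (1/4)*sqrt(33) and -5/4 - (1/4)*sqrt(33); poles of order 1, moduli -5/4 + (1/4)*sqrt(33) and 5/4 + (1/4)*sqrt(33).
Branch term (-13/5)*log(1 - w/(-1)): its argument vanishes at w = -1, a logarithmic branch point, modulus 1.
The radius of convergence is the smallest modulus among the singular points: -5/4 + (1/4)*sqrt(33).
The branch term is analytic at -5/4 - (1/4)*sqrt(33) and contributes nothing to the residue; only the rational part matters.
The factor w**2 + 5*w/2 - 1/2 splits as (w - a)(w - a') with a = -5/4 - (1/4)*sqrt(33), a' = -5/4 + (1/4)*sqrt(33). At the order-1 pole a set g(w) = (w - a)*(rational part) = [-37*w**2/29 + w/3 - 4/5] / (w - a').
Simple pole: residue = g(a) at a = -5/4 - (1/4)*sqrt(33), which is 613/348 + (701/1980)*sqrt(33).
The branch term is analytic at -5/4 + (1/4)*sqrt(33) and contributes nothing to the residue; only the rational part matters.
The factor w**2 + 5*w/2 - 1/2 splits as (w - a)(w - a') with a = -5/4 + (1/4)*sqrt(33), a' = -5/4 - (1/4)*sqrt(33). At the order-1 pole a set g(w) = (w - a)*(rational part) = [-37*w**2/29 + w/3 - 4/5] / (w - a').
Simple pole: residue = g(a) at a = -5/4 + (1/4)*sqrt(33), which is 613/348 - (701/1980)*sqrt(33).
List the singular points by increasing real part (a conjugate pair: the negative imaginary part first).


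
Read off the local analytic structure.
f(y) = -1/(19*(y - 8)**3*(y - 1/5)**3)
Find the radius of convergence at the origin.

Denominator factor (y - 1/5)^3: pole of order 3 at 1/5, modulus 1/5.
Denominator factor (y - 8)^3: pole of order 3 at 8, modulus 8.
The radius of convergence is the smallest modulus among the singular points: 1/5.

The radius of convergence is 1/5.


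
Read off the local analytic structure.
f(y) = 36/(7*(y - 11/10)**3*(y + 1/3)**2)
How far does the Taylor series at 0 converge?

The radius of convergence is 1/3.

Denominator factor (y - 11/10)^3: pole of order 3 at 11/10, modulus 11/10.
Denominator factor (y + 1/3)^2: pole of order 2 at -1/3, modulus 1/3.
The radius of convergence is the smallest modulus among the singular points: 1/3.


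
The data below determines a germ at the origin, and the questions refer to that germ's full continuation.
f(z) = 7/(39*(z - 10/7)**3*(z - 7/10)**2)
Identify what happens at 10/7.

The denominator factor z - 10/7 vanishes at 10/7 and appears to the power 3; the numerator there equals 7/39, nonzero, and no other factor vanishes.
Hence a pole whose order is the multiplicity, 3.

The point is a pole of order 3.


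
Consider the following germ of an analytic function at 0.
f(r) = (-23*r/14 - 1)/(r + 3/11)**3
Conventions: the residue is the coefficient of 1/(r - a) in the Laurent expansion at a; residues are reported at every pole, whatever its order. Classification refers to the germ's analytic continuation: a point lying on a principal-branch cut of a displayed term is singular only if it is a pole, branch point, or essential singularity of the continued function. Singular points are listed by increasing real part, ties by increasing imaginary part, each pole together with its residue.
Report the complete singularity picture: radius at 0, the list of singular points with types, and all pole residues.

Denominator factor (r + 3/11)^3: pole of order 3 at -3/11, modulus 3/11.
The radius of convergence is the smallest modulus among the singular points: 3/11.
At the order-3 pole -3/11 set g(r) = (r - (-3/11))^3*f(r) = -23*r/14 - 1.
Order-3 pole: residue = g''(a)/2; g''(-3/11) = 0, so the residue is 0.

Radius of convergence at 0: 3/11.
At -3/11: a pole of order 3; residue 0.


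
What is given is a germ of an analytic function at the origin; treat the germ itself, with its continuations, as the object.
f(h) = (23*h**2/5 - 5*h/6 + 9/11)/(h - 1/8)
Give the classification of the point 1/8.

The denominator factor h - 1/8 vanishes at 1/8 and appears to the power 1; the numerator there equals 8299/10560, nonzero, and no other factor vanishes.
Hence a pole whose order is the multiplicity, 1.

The point is a pole of order 1.


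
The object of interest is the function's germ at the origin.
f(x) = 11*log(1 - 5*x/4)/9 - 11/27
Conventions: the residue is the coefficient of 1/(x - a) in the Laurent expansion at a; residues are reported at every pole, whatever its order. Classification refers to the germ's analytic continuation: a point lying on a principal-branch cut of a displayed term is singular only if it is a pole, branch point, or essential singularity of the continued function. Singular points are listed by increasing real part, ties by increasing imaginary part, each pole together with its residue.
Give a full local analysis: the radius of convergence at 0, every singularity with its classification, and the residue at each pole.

Branch term (11/9)*log(1 - x/(4/5)): its argument vanishes at x = 4/5, a logarithmic branch point, modulus 4/5.
The radius of convergence is the smallest modulus among the singular points: 4/5.

Radius of convergence at 0: 4/5.
At 4/5: a logarithmic branch point.


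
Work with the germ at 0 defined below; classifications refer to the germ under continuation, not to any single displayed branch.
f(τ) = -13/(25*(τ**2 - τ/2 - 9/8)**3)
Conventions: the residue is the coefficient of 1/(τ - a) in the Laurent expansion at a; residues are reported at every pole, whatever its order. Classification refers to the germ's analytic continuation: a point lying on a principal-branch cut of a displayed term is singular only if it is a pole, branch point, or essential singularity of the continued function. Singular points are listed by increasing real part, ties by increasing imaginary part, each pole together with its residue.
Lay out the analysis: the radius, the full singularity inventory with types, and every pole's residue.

Radius of convergence at 0: -1/4 + (1/4)*sqrt(19).
At 1/4 - (1/4)*sqrt(19): a pole of order 3; residue (2496/171475)*sqrt(19).
At 1/4 + (1/4)*sqrt(19): a pole of order 3; residue -(2496/171475)*sqrt(19).

Denominator factor (τ**2 - τ/2 - 9/8)^3: discriminant 19/4, real irrational roots 1/4 + (1/4)*sqrt(19) and 1/4 - (1/4)*sqrt(19); poles of order 3, moduli 1/4 + (1/4)*sqrt(19) and -1/4 + (1/4)*sqrt(19).
The radius of convergence is the smallest modulus among the singular points: -1/4 + (1/4)*sqrt(19).
The factor τ**2 - τ/2 - 9/8 splits as (τ - a)(τ - a') with a = 1/4 - (1/4)*sqrt(19), a' = 1/4 + (1/4)*sqrt(19). At the order-3 pole a set g(τ) = (τ - a)^3*f(τ) = [-13/25] / (τ - a')^3.
Order-3 pole: residue = g''(a)/2; g''(1/4 - (1/4)*sqrt(19)) = (4992/171475)*sqrt(19), so the residue is (2496/171475)*sqrt(19).
The factor τ**2 - τ/2 - 9/8 splits as (τ - a)(τ - a') with a = 1/4 + (1/4)*sqrt(19), a' = 1/4 - (1/4)*sqrt(19). At the order-3 pole a set g(τ) = (τ - a)^3*f(τ) = [-13/25] / (τ - a')^3.
Order-3 pole: residue = g''(a)/2; g''(1/4 + (1/4)*sqrt(19)) = -(4992/171475)*sqrt(19), so the residue is -(2496/171475)*sqrt(19).
List the singular points by increasing real part (a conjugate pair: the negative imaginary part first).


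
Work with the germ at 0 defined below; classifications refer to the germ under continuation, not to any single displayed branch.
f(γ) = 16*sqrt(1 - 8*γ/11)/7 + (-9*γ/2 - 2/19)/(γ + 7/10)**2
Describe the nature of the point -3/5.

The point is a regular point.

Denominator factors: γ + 7/10 = 1/10 at γ = -3/5 — none vanishes.
Branch term sqrt(1 - γ/(11/8)): argument at -3/5 is 79/55, nonzero, so -3/5 is not its branch point (a point on a principal cut is still regular for the continued germ).
So the germ continues analytically to -3/5.


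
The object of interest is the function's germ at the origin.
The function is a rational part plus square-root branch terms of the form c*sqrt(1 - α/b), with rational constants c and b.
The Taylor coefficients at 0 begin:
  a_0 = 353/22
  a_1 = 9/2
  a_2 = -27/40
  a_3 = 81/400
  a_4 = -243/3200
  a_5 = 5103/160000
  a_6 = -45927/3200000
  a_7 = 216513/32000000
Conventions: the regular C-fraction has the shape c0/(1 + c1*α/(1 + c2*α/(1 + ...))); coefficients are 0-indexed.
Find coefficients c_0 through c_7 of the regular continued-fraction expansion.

Taylor coefficients (read off): a_0 = 353/22, a_1 = 9/2, a_2 = -27/40, a_3 = 81/400, a_4 = -243/3200, a_5 = 5103/160000, a_6 = -45927/3200000, a_7 = 216513/32000000.
c0 = a_0 = 353/22. Peel one level at a time: if S = 1 + c*α/S' with S'(0) = 1, then c is the α-coefficient of S and S' = c*α/(S - 1).
S_1 = c0/f = 1 + (-99/353)*α + (300861/2492180)*α^2 + ...; c1 = -99/353.
S_2 = c1*α/(S_1 - 1) = 1 + (3039/7060)*α + (-9/400)*α^2 + ...; c2 = 3039/7060.
S_3 = c2*α/(S_2 - 1) = 1 + (1059/20260)*α + (-5315121/410467600)*α^2 + ...; c3 = 1059/20260.
S_4 = c3*α/(S_3 - 1) = 1 + (5019/20260)*α + (-9/400)*α^2 + ...; c4 = 5019/20260.
S_5 = c4*α/(S_4 - 1) = 1 + (3039/33460)*α + (-21269961/1119571600)*α^2 + ...; c5 = 3039/33460.
S_6 = c5*α/(S_5 - 1) = 1 + (6999/33460)*α + (-9/400)*α^2 + ...; c6 = 6999/33460.
S_7 = c6*α/(S_6 - 1) = 1 + (5019/46660)*α + ...; c7 = 5019/46660.

The regular C-fraction coefficients are [353/22, -99/353, 3039/7060, 1059/20260, 5019/20260, 3039/33460, 6999/33460, 5019/46660].


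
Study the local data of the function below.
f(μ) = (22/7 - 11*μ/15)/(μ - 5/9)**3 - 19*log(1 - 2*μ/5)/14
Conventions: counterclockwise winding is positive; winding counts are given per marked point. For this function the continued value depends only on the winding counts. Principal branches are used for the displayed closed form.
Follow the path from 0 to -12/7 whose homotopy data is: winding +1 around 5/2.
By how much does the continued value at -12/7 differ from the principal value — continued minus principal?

Continued minus principal equals -(19/7)*pi*i.

The rational part is single-valued and drops out of the difference; each branch term changes only by its own monodromy.
(-19/14)*log(1 - μ/(5/2)): each positive loop around 5/2 adds 2*pi*i to the log, so winding +1 contributes (-19/14)*(1)*2*pi*i = -(19/7)*pi*i.
Summing the contributions at μ = -12/7 gives -(19/7)*pi*i.


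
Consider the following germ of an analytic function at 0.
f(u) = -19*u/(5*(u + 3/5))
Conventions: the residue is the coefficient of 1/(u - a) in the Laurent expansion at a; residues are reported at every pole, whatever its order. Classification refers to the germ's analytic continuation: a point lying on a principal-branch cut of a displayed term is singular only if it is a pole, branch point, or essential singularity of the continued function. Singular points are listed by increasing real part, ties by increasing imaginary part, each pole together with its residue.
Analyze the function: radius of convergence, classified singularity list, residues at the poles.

Denominator factor (u + 3/5): pole of order 1 at -3/5, modulus 3/5.
The radius of convergence is the smallest modulus among the singular points: 3/5.
At the order-1 pole -3/5 set g(u) = (u - (-3/5))*f(u) = -19*u/5.
Simple pole: residue = g(a) at a = -3/5, which is 57/25.

Radius of convergence at 0: 3/5.
At -3/5: a pole of order 1; residue 57/25.


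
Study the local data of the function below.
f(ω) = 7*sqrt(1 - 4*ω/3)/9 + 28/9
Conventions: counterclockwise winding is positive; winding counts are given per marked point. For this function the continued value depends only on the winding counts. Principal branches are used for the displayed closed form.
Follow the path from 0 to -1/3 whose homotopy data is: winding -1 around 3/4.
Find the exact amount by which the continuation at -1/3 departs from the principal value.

The rational part is single-valued and drops out of the difference; each branch term changes only by its own monodromy.
(7/9)*sqrt(1 - ω/(3/4)): winding -1 is odd, the square root flips sign, contributing -2*(7/9)*sqrt(1 - (-1/3)/(3/4)) = -2*(7/9)*sqrt(13/9) = -(14/27)*sqrt(13).
Summing the contributions at ω = -1/3 gives -(14/27)*sqrt(13).

Continued minus principal equals -(14/27)*sqrt(13).


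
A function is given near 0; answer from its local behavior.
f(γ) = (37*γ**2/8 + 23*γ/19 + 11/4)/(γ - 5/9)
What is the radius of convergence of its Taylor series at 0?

The radius of convergence is 5/9.

Denominator factor (γ - 5/9): pole of order 1 at 5/9, modulus 5/9.
The radius of convergence is the smallest modulus among the singular points: 5/9.


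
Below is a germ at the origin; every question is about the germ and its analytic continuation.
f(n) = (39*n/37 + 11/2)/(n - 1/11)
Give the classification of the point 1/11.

The point is a pole of order 1.

The denominator factor n - 1/11 vanishes at 1/11 and appears to the power 1; the numerator there equals 4555/814, nonzero, and no other factor vanishes.
Hence a pole whose order is the multiplicity, 1.


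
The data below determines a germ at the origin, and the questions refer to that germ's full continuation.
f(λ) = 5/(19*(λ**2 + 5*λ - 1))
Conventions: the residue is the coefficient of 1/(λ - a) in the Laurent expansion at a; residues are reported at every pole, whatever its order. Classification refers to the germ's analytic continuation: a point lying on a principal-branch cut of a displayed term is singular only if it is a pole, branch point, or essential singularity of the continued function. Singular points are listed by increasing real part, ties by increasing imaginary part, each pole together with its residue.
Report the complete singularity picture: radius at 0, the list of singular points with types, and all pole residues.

Denominator factor (λ**2 + 5*λ - 1): discriminant 29, real irrational roots -5/2 + (1/2)*sqrt(29) and -5/2 - (1/2)*sqrt(29); poles of order 1, moduli -5/2 + (1/2)*sqrt(29) and 5/2 + (1/2)*sqrt(29).
The radius of convergence is the smallest modulus among the singular points: -5/2 + (1/2)*sqrt(29).
The factor λ**2 + 5*λ - 1 splits as (λ - a)(λ - a') with a = -5/2 - (1/2)*sqrt(29), a' = -5/2 + (1/2)*sqrt(29). At the order-1 pole a set g(λ) = (λ - a)*f(λ) = [5/19] / (λ - a').
Simple pole: residue = g(a) at a = -5/2 - (1/2)*sqrt(29), which is -(5/551)*sqrt(29).
The factor λ**2 + 5*λ - 1 splits as (λ - a)(λ - a') with a = -5/2 + (1/2)*sqrt(29), a' = -5/2 - (1/2)*sqrt(29). At the order-1 pole a set g(λ) = (λ - a)*f(λ) = [5/19] / (λ - a').
Simple pole: residue = g(a) at a = -5/2 + (1/2)*sqrt(29), which is (5/551)*sqrt(29).
List the singular points by increasing real part (a conjugate pair: the negative imaginary part first).

Radius of convergence at 0: -5/2 + (1/2)*sqrt(29).
At -5/2 - (1/2)*sqrt(29): a pole of order 1; residue -(5/551)*sqrt(29).
At -5/2 + (1/2)*sqrt(29): a pole of order 1; residue (5/551)*sqrt(29).


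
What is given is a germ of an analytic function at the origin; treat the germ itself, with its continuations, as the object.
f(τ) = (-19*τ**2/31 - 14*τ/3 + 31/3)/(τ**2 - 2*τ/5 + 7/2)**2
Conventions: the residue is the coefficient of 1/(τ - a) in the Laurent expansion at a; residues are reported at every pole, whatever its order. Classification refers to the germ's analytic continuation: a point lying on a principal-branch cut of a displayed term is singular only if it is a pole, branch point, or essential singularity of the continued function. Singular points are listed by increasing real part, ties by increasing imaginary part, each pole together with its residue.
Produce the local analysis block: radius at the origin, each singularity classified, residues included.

Radius of convergence at 0: (1/2)*sqrt(14).
At (1/5) - ((1/10)*sqrt(346))*i: a pole of order 2; residue ((325/21452)*sqrt(346))*i.
At (1/5) + ((1/10)*sqrt(346))*i: a pole of order 2; residue -((325/21452)*sqrt(346))*i.


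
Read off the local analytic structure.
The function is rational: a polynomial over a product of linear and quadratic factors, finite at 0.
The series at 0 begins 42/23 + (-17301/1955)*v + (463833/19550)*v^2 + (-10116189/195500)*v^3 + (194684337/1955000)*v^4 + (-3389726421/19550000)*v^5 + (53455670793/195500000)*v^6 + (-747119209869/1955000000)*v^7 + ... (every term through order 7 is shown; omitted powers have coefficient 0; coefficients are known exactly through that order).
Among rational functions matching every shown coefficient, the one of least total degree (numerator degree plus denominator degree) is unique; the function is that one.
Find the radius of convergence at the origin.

The radius of convergence is (1/3)*sqrt(3).

No rational of total degree below 3 reproduces all 8 coefficients; solving the [1/2] Pade equations on them gives f(v) = (14/23 - 16*v/17)/(v**2 + 11*v/10 + 1/3), whose expansion matches every shown term.
Denominator factor (v**2 + 11*v/10 + 1/3): discriminant -37/300, complex-conjugate roots (-11/20) + ((1/60)*sqrt(111))*i and (-11/20) - ((1/60)*sqrt(111))*i; poles of order 1, moduli (1/3)*sqrt(3) and (1/3)*sqrt(3).
The radius of convergence is the smallest modulus among the singular points: (1/3)*sqrt(3).


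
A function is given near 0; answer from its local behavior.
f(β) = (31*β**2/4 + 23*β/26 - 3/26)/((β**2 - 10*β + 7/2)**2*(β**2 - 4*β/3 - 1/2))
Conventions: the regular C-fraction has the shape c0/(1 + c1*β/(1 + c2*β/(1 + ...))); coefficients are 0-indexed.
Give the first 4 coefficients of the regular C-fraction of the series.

The regular C-fraction coefficients are [12/637, 97/21, -82975/4074, 1019838907/112680050].

Taylor coefficients (expand at 0): a_0 = 12/637, a_1 = -388/4459, a_2 = -128314/93639, a_3 = -10892824/1966419.
c0 = a_0 = 12/637. Peel one level at a time: if S = 1 + c*β/S' with S'(0) = 1, then c is the β-coefficient of S and S' = c*β/(S - 1).
S_1 = c0/f = 1 + (97/21)*β + (82975/882)*β^2 + ...; c1 = 97/21.
S_2 = c1*β/(S_1 - 1) = 1 + (-82975/4074)*β + (1019838907/5532492)*β^2 + ...; c2 = -82975/4074.
S_3 = c2*β/(S_2 - 1) = 1 + (1019838907/112680050)*β + ...; c3 = 1019838907/112680050.


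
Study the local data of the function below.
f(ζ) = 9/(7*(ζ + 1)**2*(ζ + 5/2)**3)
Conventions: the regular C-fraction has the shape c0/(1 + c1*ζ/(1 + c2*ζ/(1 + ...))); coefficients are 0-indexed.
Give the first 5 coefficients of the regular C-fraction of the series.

The regular C-fraction coefficients are [72/875, 16/5, -97/80, 4961/7760, -646784/2406085].

Taylor coefficients (expand at 0): a_0 = 72/875, a_1 = -1152/4375, a_2 = 11448/21875, a_3 = -18288/21875, a_4 = 129096/109375.
c0 = a_0 = 72/875. Peel one level at a time: if S = 1 + c*ζ/S' with S'(0) = 1, then c is the ζ-coefficient of S and S' = c*ζ/(S - 1).
S_1 = c0/f = 1 + (16/5)*ζ + (97/25)*ζ^2 + ...; c1 = 16/5.
S_2 = c1*ζ/(S_1 - 1) = 1 + (-97/80)*ζ + (4961/6400)*ζ^2 + ...; c2 = -97/80.
S_3 = c2*ζ/(S_2 - 1) = 1 + (4961/7760)*ζ + (40424/235225)*ζ^2 + ...; c3 = 4961/7760.
S_4 = c3*ζ/(S_3 - 1) = 1 + (-646784/2406085)*ζ + ...; c4 = -646784/2406085.


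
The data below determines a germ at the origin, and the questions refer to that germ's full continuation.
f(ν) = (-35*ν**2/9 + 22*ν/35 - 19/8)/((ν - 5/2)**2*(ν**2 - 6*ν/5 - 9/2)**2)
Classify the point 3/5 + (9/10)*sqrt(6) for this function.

The denominator factor ν**2 - 6*ν/5 - 9/2 vanishes at 3/5 + (9/10)*sqrt(6) and appears to the power 2; the numerator there equals -31217/1400 - (636/175)*sqrt(6), nonzero, and no other factor vanishes.
Hence a pole whose order is the multiplicity, 2.

The point is a pole of order 2.


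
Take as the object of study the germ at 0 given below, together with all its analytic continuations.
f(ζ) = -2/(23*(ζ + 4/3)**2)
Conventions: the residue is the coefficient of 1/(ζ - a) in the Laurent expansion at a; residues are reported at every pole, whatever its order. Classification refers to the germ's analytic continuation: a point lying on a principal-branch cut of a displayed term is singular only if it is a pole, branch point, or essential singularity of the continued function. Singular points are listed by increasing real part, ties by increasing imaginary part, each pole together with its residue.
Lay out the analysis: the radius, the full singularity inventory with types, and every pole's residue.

Denominator factor (ζ + 4/3)^2: pole of order 2 at -4/3, modulus 4/3.
The radius of convergence is the smallest modulus among the singular points: 4/3.
At the order-2 pole -4/3 set g(ζ) = (ζ - (-4/3))^2*f(ζ) = -2/23.
Order-2 pole: residue = g'(a); g'(-4/3) = 0, so the residue is 0.

Radius of convergence at 0: 4/3.
At -4/3: a pole of order 2; residue 0.


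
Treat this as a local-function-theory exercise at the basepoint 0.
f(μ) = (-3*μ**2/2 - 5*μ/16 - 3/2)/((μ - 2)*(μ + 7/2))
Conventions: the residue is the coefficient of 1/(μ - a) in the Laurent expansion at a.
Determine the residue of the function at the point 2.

At the order-1 pole 2 set g(μ) = (μ - (2))*f(μ) = (-3*μ**2/2 - 5*μ/16 - 3/2)/(μ + 7/2).
Simple pole: residue = g(a) at a = 2, which is -65/44.

The residue is -65/44.


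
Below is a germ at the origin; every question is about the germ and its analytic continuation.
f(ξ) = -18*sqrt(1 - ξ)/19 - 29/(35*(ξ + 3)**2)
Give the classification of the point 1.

The point is an algebraic (square-root) branch point.

The term (-18/19)*sqrt(1 - ξ/(1)) has argument 1 - 1/(1) = 0 at 1: a square-root (algebraic, two-sheeted) branch point; the remaining terms are analytic or single-valued there.


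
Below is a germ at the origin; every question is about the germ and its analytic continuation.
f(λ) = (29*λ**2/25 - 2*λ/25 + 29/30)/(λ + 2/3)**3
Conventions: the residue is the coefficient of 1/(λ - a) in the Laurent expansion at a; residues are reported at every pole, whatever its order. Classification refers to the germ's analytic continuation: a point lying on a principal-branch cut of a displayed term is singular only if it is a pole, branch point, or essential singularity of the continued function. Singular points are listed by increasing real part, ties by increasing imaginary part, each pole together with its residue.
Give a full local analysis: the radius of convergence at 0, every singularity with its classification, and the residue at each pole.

Denominator factor (λ + 2/3)^3: pole of order 3 at -2/3, modulus 2/3.
The radius of convergence is the smallest modulus among the singular points: 2/3.
At the order-3 pole -2/3 set g(λ) = (λ - (-2/3))^3*f(λ) = 29*λ**2/25 - 2*λ/25 + 29/30.
Order-3 pole: residue = g''(a)/2; g''(-2/3) = 58/25, so the residue is 29/25.

Radius of convergence at 0: 2/3.
At -2/3: a pole of order 3; residue 29/25.


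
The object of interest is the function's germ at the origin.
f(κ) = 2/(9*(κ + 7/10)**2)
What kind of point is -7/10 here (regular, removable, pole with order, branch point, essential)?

The point is a pole of order 2.

The denominator factor κ + 7/10 vanishes at -7/10 and appears to the power 2; the numerator there equals 2/9, nonzero, and no other factor vanishes.
Hence a pole whose order is the multiplicity, 2.


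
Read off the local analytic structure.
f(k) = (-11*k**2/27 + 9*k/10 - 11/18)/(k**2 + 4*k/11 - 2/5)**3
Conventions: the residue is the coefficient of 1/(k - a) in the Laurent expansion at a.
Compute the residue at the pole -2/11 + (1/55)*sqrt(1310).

The residue is -(475759295/15538804992)*sqrt(1310).

The factor k**2 + 4*k/11 - 2/5 splits as (k - a)(k - a') with a = -2/11 + (1/55)*sqrt(1310), a' = -2/11 - (1/55)*sqrt(1310). At the order-3 pole a set g(k) = (k - a)^3*f(k) = [-11*k**2/27 + 9*k/10 - 11/18] / (k - a')^3.
Order-3 pole: residue = g''(a)/2; g''(-2/11 + (1/55)*sqrt(1310)) = -(475759295/7769402496)*sqrt(1310), so the residue is -(475759295/15538804992)*sqrt(1310).


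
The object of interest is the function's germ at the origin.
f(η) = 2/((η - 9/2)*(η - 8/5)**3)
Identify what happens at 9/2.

The denominator factor η - 9/2 vanishes at 9/2 and appears to the power 1; the numerator there equals 2, nonzero, and no other factor vanishes.
Hence a pole whose order is the multiplicity, 1.

The point is a pole of order 1.


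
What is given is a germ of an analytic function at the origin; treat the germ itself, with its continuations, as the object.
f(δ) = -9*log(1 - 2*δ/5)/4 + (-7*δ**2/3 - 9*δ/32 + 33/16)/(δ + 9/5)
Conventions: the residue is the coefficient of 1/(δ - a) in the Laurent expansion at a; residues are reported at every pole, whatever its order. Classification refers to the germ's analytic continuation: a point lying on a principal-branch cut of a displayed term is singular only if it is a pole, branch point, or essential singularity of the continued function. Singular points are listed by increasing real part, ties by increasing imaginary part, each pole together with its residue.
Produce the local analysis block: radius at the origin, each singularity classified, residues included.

Denominator factor (δ + 9/5): pole of order 1 at -9/5, modulus 9/5.
Branch term (-9/4)*log(1 - δ/(5/2)): its argument vanishes at δ = 5/2, a logarithmic branch point, modulus 5/2.
The radius of convergence is the smallest modulus among the singular points: 9/5.
The branch term is analytic at -9/5 and contributes nothing to the residue; only the rational part matters.
At the order-1 pole -9/5 set g(δ) = (δ - (-9/5))*(rational part) = -7*δ**2/3 - 9*δ/32 + 33/16.
Simple pole: residue = g(a) at a = -9/5, which is -3993/800.
List the singular points by increasing real part (a conjugate pair: the negative imaginary part first).

Radius of convergence at 0: 9/5.
At -9/5: a pole of order 1; residue -3993/800.
At 5/2: a logarithmic branch point.


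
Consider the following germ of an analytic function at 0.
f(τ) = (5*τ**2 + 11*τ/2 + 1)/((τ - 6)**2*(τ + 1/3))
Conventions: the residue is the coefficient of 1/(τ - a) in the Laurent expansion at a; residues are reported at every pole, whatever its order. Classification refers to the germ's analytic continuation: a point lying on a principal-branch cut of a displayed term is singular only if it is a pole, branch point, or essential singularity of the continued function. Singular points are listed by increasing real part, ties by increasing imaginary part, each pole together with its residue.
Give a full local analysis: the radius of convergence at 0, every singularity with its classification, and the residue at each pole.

Radius of convergence at 0: 1/3.
At -1/3: a pole of order 1; residue -5/722.
At 6: a pole of order 2; residue 3615/722.

Denominator factor (τ - 6)^2: pole of order 2 at 6, modulus 6.
Denominator factor (τ + 1/3): pole of order 1 at -1/3, modulus 1/3.
The radius of convergence is the smallest modulus among the singular points: 1/3.
At the order-1 pole -1/3 set g(τ) = (τ - (-1/3))*f(τ) = (5*τ**2 + 11*τ/2 + 1)/(τ - 6)**2.
Simple pole: residue = g(a) at a = -1/3, which is -5/722.
At the order-2 pole 6 set g(τ) = (τ - (6))^2*f(τ) = (5*τ**2 + 11*τ/2 + 1)/(τ + 1/3).
Order-2 pole: residue = g'(a); g'(6) = 3615/722, so the residue is 3615/722.
List the singular points by increasing real part (a conjugate pair: the negative imaginary part first).


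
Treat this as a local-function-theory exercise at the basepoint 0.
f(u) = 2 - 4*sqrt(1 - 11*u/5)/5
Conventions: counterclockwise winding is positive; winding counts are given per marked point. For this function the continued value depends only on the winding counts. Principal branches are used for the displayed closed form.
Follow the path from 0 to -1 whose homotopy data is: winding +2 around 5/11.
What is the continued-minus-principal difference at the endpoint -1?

Continued minus principal equals 0.

The rational part is single-valued and drops out of the difference; each branch term changes only by its own monodromy.
(-4/5)*sqrt(1 - u/(5/11)): winding +2 is even, the square root returns to the same sheet, contribution 0.
Summing the contributions at u = -1 gives 0.


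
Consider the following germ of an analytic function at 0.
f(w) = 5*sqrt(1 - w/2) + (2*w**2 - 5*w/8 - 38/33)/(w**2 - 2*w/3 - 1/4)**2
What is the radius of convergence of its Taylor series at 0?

Denominator factor (w**2 - 2*w/3 - 1/4)^2: discriminant 13/9, real irrational roots 1/3 + (1/6)*sqrt(13) and 1/3 - (1/6)*sqrt(13); poles of order 2, moduli 1/3 + (1/6)*sqrt(13) and -1/3 + (1/6)*sqrt(13).
Branch term (5)*sqrt(1 - w/(2)): its argument vanishes at w = 2, a square-root branch point, modulus 2.
The radius of convergence is the smallest modulus among the singular points: -1/3 + (1/6)*sqrt(13).

The radius of convergence is -1/3 + (1/6)*sqrt(13).


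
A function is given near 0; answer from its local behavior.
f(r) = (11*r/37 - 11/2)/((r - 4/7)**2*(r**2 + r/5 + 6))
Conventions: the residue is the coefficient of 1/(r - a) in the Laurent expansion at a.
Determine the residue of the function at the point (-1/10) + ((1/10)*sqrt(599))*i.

The factor r**2 + r/5 + 6 splits as (r - a)(r - a') with a = (-1/10) + ((1/10)*sqrt(599))*i, a' = (-1/10) - ((1/10)*sqrt(599))*i. At the order-1 pole a set g(r) = (r - a)*f(r) = [(11*r/37 - 11/2)/(r - 4/7)**2] / (r - a').
Simple pole: residue = g(a) at a = (-1/10) + ((1/10)*sqrt(599))*i, which is (-40298335/368532432) - ((1254325765/220750926768)*sqrt(599))*i.

The residue is (-40298335/368532432) - ((1254325765/220750926768)*sqrt(599))*i.


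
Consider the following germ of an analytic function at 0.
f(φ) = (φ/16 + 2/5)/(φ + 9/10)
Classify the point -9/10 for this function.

The denominator factor φ + 9/10 vanishes at -9/10 and appears to the power 1; the numerator there equals 11/32, nonzero, and no other factor vanishes.
Hence a pole whose order is the multiplicity, 1.

The point is a pole of order 1.


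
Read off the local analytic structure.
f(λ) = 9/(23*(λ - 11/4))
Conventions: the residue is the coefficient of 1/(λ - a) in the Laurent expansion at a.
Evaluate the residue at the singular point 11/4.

At the order-1 pole 11/4 set g(λ) = (λ - (11/4))*f(λ) = 9/23.
Simple pole: residue = g(a) at a = 11/4, which is 9/23.

The residue is 9/23.


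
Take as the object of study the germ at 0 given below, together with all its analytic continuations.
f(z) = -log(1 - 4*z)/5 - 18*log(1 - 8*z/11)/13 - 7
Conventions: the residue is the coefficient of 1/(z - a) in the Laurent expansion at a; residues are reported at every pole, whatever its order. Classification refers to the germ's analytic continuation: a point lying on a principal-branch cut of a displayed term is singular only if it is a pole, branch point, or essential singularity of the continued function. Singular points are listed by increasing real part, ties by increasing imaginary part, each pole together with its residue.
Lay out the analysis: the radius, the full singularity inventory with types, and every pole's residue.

Radius of convergence at 0: 1/4.
At 1/4: a logarithmic branch point.
At 11/8: a logarithmic branch point.

Branch term (-1/5)*log(1 - z/(1/4)): its argument vanishes at z = 1/4, a logarithmic branch point, modulus 1/4.
Branch term (-18/13)*log(1 - z/(11/8)): its argument vanishes at z = 11/8, a logarithmic branch point, modulus 11/8.
The radius of convergence is the smallest modulus among the singular points: 1/4.
List the singular points by increasing real part (a conjugate pair: the negative imaginary part first).


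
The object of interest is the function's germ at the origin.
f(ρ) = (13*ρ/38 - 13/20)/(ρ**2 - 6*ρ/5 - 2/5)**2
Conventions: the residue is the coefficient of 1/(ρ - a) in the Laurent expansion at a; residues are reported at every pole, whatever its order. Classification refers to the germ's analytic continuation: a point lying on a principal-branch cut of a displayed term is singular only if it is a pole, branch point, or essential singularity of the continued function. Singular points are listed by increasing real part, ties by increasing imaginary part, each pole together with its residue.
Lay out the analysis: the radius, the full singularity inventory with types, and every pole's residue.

Denominator factor (ρ**2 - 6*ρ/5 - 2/5)^2: discriminant 76/25, real irrational roots 3/5 + (1/5)*sqrt(19) and 3/5 - (1/5)*sqrt(19); poles of order 2, moduli 3/5 + (1/5)*sqrt(19) and -3/5 + (1/5)*sqrt(19).
The radius of convergence is the smallest modulus among the singular points: -3/5 + (1/5)*sqrt(19).
The factor ρ**2 - 6*ρ/5 - 2/5 splits as (ρ - a)(ρ - a') with a = 3/5 - (1/5)*sqrt(19), a' = 3/5 + (1/5)*sqrt(19). At the order-2 pole a set g(ρ) = (ρ - a)^2*f(ρ) = [13*ρ/38 - 13/20] / (ρ - a')^2.
Order-2 pole: residue = g'(a); g'(3/5 - (1/5)*sqrt(19)) = -(4225/109744)*sqrt(19), so the residue is -(4225/109744)*sqrt(19).
The factor ρ**2 - 6*ρ/5 - 2/5 splits as (ρ - a)(ρ - a') with a = 3/5 + (1/5)*sqrt(19), a' = 3/5 - (1/5)*sqrt(19). At the order-2 pole a set g(ρ) = (ρ - a)^2*f(ρ) = [13*ρ/38 - 13/20] / (ρ - a')^2.
Order-2 pole: residue = g'(a); g'(3/5 + (1/5)*sqrt(19)) = (4225/109744)*sqrt(19), so the residue is (4225/109744)*sqrt(19).
List the singular points by increasing real part (a conjugate pair: the negative imaginary part first).

Radius of convergence at 0: -3/5 + (1/5)*sqrt(19).
At 3/5 - (1/5)*sqrt(19): a pole of order 2; residue -(4225/109744)*sqrt(19).
At 3/5 + (1/5)*sqrt(19): a pole of order 2; residue (4225/109744)*sqrt(19).
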